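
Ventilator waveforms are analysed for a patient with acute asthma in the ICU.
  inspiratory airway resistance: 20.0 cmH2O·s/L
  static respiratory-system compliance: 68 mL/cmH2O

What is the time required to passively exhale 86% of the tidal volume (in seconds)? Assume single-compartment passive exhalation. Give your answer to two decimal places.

τ = R × C = 20.0 × 68 mL/cmH2O = 20.0 × 0.068 L/cmH2O = 1.36 s.
Exhaled fraction f = 1 − e^(−t/τ) → t = −τ·ln(1 − f) = −1.36·ln(0.14) = 2.674 s.

2.67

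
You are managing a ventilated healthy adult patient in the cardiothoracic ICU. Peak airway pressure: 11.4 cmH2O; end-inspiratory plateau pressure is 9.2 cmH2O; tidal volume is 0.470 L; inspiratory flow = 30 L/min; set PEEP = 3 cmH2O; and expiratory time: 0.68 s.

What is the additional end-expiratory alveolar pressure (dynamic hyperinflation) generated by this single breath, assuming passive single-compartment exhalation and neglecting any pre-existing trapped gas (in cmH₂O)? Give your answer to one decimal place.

0.8

Flow: 30 L/min ÷ 60 = 0.5 L/s.
R = (PIP − Pplat)/V̇ = (11.4 − 9.2) / 0.5 = 2.2/0.5 = 4.4 cmH2O·s/L.
C = Vt/(Pplat − PEEP) = 470.0 / (9.2 − 3) = 470.0/6.2 = 75.806 mL/cmH2O.
τ = R × C = 4.4 × 0.07581 L/cmH2O = 0.3336 s.
Fraction remaining = e^(−Te/τ) = e^(−0.68/0.3336) = 0.1302; trapped volume = 470.0 × 0.1302 = 61.194 mL.
Additional alveolar pressure from trapping ≈ V_trapped / C = 61.194 / 75.806 = 0.8072 cmH2O.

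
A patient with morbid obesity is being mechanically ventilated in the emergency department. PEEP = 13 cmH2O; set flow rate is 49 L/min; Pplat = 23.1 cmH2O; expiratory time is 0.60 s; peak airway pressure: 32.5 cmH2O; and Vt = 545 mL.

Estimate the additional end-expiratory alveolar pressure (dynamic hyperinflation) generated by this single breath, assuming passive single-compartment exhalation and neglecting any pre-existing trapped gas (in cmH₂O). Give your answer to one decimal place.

3.8

Flow: 49 L/min ÷ 60 = 0.8167 L/s.
R = (PIP − Pplat)/V̇ = (32.5 − 23.1) / 0.8167 = 9.4/0.8167 = 11.51 cmH2O·s/L.
C = Vt/(Pplat − PEEP) = 545.0 / (23.1 − 13) = 545.0/10.1 = 53.96 mL/cmH2O.
τ = R × C = 11.51 × 0.05396 L/cmH2O = 0.6211 s.
Fraction remaining = e^(−Te/τ) = e^(−0.60/0.6211) = 0.3806; trapped volume = 545.0 × 0.3806 = 207.43 mL.
Additional alveolar pressure from trapping ≈ V_trapped / C = 207.43 / 53.96 = 3.844 cmH2O.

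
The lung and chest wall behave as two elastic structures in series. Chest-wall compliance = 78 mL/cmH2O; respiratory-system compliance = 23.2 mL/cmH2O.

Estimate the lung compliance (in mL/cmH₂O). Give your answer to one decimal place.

1/CL = 1/Crs − 1/Ccw.
1/CL = 1/23.2 − 1/78 = 0.03028.
CL = 33.025 mL/cmH2O.

33.0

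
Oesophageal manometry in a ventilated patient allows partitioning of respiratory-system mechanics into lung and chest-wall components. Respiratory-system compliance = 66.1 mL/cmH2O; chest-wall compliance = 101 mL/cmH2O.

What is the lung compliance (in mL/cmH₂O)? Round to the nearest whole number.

1/CL = 1/Crs − 1/Ccw.
1/CL = 1/66.1 − 1/101 = 0.005228.
CL = 191.28 mL/cmH2O.

191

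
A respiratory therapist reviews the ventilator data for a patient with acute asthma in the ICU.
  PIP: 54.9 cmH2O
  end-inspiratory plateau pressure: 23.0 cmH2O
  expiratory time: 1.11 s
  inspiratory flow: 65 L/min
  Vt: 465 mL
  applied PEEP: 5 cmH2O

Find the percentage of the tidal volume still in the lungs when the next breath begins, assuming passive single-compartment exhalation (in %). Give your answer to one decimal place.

Flow: 65 L/min ÷ 60 = 1.0833 L/s.
R = (PIP − Pplat)/V̇ = (54.9 − 23.0) / 1.0833 = 31.9/1.0833 = 29.447 cmH2O·s/L.
C = Vt/(Pplat − PEEP) = 465.0 / (23.0 − 5) = 465.0/18.0 = 25.833 mL/cmH2O.
τ = R × C = 29.447 × 0.02583 L/cmH2O = 0.7606 s.
Fraction remaining at end-expiration = e^(−Te/τ) = e^(−1.11/0.7606) = 0.2324 → 23.24%.

23.2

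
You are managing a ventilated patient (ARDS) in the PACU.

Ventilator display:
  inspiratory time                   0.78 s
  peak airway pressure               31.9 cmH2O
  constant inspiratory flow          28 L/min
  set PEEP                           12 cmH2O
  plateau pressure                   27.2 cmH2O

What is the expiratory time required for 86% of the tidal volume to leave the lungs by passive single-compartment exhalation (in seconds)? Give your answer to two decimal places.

0.47

Flow: 28 L/min ÷ 60 = 0.4667 L/s.
Vt = flow × Ti = 0.4667 L/s × 0.78 s × 1000 mL/L = 364.03 mL.
R = (PIP − Pplat)/V̇ = (31.9 − 27.2) / 0.4667 = 4.7/0.4667 = 10.071 cmH2O·s/L.
C = Vt/(Pplat − PEEP) = 364.03 / (27.2 − 12) = 364.03/15.2 = 23.949 mL/cmH2O.
τ = R × C = 10.071 × 0.02395 L/cmH2O = 0.2412 s.
t = −τ·ln(1 − 0.86) = −0.2412·ln(0.14) = 0.4742 s.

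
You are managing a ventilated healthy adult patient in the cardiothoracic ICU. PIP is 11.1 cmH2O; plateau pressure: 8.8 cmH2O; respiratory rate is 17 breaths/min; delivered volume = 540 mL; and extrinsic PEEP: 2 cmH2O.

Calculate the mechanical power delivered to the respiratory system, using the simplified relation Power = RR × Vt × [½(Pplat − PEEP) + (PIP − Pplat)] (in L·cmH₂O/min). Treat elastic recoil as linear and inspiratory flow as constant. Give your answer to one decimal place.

Per-breath work = Vt × [½(Pplat−PEEP) + (PIP−Pplat)] = 0.540 × [0.5×6.8 + 2.3] = 0.540 × 5.7 = 3.078 L·cmH2O.
Power = 17 × 3.078 = 52.326 L·cmH2O/min.

52.3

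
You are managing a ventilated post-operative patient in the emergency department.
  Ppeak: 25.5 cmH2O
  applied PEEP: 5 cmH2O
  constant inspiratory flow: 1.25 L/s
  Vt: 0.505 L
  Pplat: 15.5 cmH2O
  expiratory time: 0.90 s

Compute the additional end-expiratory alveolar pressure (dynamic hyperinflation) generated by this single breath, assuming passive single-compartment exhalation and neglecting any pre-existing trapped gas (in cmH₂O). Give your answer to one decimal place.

1.0

R = (PIP − Pplat)/V̇ = (25.5 − 15.5) / 1.25 = 10.0/1.25 = 8.0 cmH2O·s/L.
C = Vt/(Pplat − PEEP) = 505.0 / (15.5 − 5) = 505.0/10.5 = 48.095 mL/cmH2O.
τ = R × C = 8.0 × 0.0481 L/cmH2O = 0.3848 s.
Fraction remaining = e^(−Te/τ) = e^(−0.90/0.3848) = 0.09644; trapped volume = 505.0 × 0.09644 = 48.702 mL.
Additional alveolar pressure from trapping ≈ V_trapped / C = 48.702 / 48.095 = 1.013 cmH2O.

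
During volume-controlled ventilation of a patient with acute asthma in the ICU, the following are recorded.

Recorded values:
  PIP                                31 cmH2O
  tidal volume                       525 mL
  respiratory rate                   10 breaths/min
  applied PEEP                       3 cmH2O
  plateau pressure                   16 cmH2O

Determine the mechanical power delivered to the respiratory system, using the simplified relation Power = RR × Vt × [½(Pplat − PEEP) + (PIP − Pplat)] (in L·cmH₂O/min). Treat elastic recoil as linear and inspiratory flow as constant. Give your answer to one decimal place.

Per-breath work = Vt × [½(Pplat−PEEP) + (PIP−Pplat)] = 0.525 × [0.5×13.0 + 15.0] = 0.525 × 21.5 = 11.288 L·cmH2O.
Power = 10 × 11.288 = 112.88 L·cmH2O/min.

112.9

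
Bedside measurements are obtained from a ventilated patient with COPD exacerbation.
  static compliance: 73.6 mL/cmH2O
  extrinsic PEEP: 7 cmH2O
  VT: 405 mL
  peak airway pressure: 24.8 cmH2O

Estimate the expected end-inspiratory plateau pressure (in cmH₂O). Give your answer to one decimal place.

Pplat = PEEP + Vt / Cstat = 7 + 405 / 73.6 = 7 + 5.503 = 12.503 cmH2O.

12.5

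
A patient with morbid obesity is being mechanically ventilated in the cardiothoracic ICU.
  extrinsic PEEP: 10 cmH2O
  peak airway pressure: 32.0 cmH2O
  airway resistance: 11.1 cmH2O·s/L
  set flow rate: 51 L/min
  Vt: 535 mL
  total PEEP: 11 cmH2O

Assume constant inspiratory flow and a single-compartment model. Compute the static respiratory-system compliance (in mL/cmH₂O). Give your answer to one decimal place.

46.3

Flow: 51 L/min ÷ 60 = 0.85 L/s.
Total PEEP = 11 cmH2O (set 10 + intrinsic 1); this is the baseline alveolar pressure.
Equation of motion (constant flow): PIP = Vt/C + R·V̇ + PEEP.
Vt/C = PIP − R·V̇ − PEEP = 32.0 − 11.1×0.85 − 11 = 32.0 − 9.435 − 11 = 11.565 cmH2O.
C = Vt / 11.565 = 535 / 11.565 = 46.26 mL/cmH2O.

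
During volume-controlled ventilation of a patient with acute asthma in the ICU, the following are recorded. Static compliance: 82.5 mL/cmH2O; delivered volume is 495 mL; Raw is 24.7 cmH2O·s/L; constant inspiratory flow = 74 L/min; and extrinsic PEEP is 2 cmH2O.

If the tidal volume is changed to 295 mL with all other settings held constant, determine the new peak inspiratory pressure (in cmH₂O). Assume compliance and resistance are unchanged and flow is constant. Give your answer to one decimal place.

36.0

Flow: 74 L/min ÷ 60 = 1.2333 L/s.
PIP = Vt/C + R·V̇ + PEEP (constant-flow equation of motion).
Only the elastic term changes: ΔPIP = ΔVt / C = (295 − 495) / 82.5 = -2.424 cmH2O.
Original PIP = 495/82.5 + 24.7×1.2333 + 2 = 38.463 cmH2O; new PIP = 38.463 + (-2.424) = 36.039 cmH2O.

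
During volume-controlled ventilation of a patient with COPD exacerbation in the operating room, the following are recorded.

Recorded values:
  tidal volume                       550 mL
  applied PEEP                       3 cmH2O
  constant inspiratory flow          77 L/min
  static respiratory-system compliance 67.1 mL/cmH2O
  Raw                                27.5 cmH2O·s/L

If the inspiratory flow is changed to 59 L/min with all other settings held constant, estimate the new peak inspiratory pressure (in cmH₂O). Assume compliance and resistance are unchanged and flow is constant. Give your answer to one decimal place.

38.2

Flow: 77 L/min ÷ 60 = 1.2833 L/s.
New flow: 59 L/min ÷ 60 = 0.9833 L/s.
PIP = Vt/C + R·V̇ + PEEP (constant-flow equation of motion).
Only the resistive term changes: ΔPIP = R × ΔV̇ = 27.5 × (0.9833 − 1.2833) = 27.5 × -0.3 = -8.25 cmH2O.
Original PIP = 550/67.1 + 27.5×1.2833 + 3 = 46.487 cmH2O; new PIP = 46.487 + (-8.25) = 38.237 cmH2O.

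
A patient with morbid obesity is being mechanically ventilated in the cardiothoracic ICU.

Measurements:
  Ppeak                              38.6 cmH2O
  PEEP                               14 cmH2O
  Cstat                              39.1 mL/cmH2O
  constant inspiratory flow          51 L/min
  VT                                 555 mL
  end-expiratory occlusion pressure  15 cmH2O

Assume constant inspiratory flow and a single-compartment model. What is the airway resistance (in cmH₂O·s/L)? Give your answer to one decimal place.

11.1

Flow: 51 L/min ÷ 60 = 0.85 L/s.
Total PEEP = 15 cmH2O (set 14 + intrinsic 1); this is the baseline alveolar pressure.
Equation of motion (constant flow): PIP = Vt/C + R·V̇ + PEEP.
R·V̇ = PIP − Vt/C − PEEP = 38.6 − 555/39.1 − 15 = 38.6 − 14.194 − 15 = 9.406 cmH2O.
R = 9.406 / 0.85 = 11.066 cmH2O·s/L.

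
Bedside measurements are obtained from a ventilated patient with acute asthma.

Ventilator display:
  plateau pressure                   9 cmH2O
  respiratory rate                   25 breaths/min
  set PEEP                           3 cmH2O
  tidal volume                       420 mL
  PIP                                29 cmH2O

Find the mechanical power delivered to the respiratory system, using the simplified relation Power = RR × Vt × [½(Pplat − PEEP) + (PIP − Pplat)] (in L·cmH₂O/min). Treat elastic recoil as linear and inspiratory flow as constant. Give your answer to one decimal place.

Per-breath work = Vt × [½(Pplat−PEEP) + (PIP−Pplat)] = 0.420 × [0.5×6.0 + 20.0] = 0.420 × 23.0 = 9.66 L·cmH2O.
Power = 25 × 9.66 = 241.5 L·cmH2O/min.

241.5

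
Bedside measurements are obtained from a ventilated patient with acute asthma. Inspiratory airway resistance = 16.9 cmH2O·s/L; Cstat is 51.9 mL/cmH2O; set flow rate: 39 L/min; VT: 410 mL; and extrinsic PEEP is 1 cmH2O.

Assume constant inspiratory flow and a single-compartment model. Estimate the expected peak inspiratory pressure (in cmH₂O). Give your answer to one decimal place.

19.9

Flow: 39 L/min ÷ 60 = 0.65 L/s.
Equation of motion (constant flow): PIP = Vt/C + R·V̇ + PEEP.
PIP = 410/51.9 + 16.9×0.65 + 1 = 7.9 + 10.985 + 1 = 19.885 cmH2O.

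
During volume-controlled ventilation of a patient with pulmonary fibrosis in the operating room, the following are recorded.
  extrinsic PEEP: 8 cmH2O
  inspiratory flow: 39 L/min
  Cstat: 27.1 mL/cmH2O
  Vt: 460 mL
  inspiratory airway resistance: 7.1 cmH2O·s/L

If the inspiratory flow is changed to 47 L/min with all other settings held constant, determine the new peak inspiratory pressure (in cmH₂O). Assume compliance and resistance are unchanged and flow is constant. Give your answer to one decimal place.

30.5

Flow: 39 L/min ÷ 60 = 0.65 L/s.
New flow: 47 L/min ÷ 60 = 0.7833 L/s.
PIP = Vt/C + R·V̇ + PEEP (constant-flow equation of motion).
Only the resistive term changes: ΔPIP = R × ΔV̇ = 7.1 × (0.7833 − 0.65) = 7.1 × 0.1333 = 0.9464 cmH2O.
Original PIP = 460/27.1 + 7.1×0.65 + 8 = 29.589 cmH2O; new PIP = 29.589 + (0.9464) = 30.535 cmH2O.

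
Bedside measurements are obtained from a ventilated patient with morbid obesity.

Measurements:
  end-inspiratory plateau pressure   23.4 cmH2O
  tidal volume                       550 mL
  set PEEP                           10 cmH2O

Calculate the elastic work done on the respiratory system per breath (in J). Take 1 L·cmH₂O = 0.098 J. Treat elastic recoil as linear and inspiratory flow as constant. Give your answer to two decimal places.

0.36

Elastic work ≈ ½ × (Pplat − PEEP) × Vt = 0.5 × (23.4 − 10) × 0.550 L = 0.5 × 13.4 × 0.550 = 3.685 L·cmH2O.
× 0.098 J/(L·cmH2O) → 0.3611 J.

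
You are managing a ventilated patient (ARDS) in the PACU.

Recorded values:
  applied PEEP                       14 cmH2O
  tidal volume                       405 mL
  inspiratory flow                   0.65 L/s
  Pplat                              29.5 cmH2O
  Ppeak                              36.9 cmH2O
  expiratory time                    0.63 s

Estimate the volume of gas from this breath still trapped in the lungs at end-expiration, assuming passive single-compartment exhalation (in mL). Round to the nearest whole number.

49

R = (PIP − Pplat)/V̇ = (36.9 − 29.5) / 0.65 = 7.4/0.65 = 11.385 cmH2O·s/L.
C = Vt/(Pplat − PEEP) = 405.0 / (29.5 − 14) = 405.0/15.5 = 26.129 mL/cmH2O.
τ = R × C = 11.385 × 0.02613 L/cmH2O = 0.2975 s.
Fraction remaining = e^(−Te/τ) = e^(−0.63/0.2975) = 0.1203.
Trapped volume = 405.0 × 0.1203 = 48.722 mL.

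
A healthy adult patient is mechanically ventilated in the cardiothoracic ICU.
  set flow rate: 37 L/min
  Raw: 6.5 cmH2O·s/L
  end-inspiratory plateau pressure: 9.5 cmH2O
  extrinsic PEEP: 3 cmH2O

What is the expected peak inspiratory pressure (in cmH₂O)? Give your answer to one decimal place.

13.5

Flow: 37 L/min ÷ 60 = 0.6167 L/s.
PIP = Pplat + Raw × flow = 9.5 + 6.5 × 0.6167 = 9.5 + 4.009 = 13.509 cmH2O.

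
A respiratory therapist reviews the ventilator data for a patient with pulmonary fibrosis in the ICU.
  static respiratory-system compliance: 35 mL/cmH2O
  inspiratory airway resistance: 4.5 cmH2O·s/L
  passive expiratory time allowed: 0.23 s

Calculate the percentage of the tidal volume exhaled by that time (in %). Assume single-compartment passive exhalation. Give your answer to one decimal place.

76.8

τ = R × C = 4.5 × 35 mL/cmH2O = 4.5 × 0.035 L/cmH2O = 0.1575 s.
Passive exhalation: V(t)/V₀ = e^(−t/τ) = e^(−0.23/0.1575) = 0.2322.
Fraction exhaled = 1 − 0.2322 = 0.7678 → 76.78%.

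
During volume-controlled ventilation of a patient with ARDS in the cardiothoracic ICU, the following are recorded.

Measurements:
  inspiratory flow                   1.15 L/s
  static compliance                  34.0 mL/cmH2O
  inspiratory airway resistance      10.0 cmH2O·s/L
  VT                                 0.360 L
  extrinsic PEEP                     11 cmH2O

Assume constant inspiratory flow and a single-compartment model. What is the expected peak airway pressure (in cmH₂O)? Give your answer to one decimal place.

33.1

Equation of motion (constant flow): PIP = Vt/C + R·V̇ + PEEP.
PIP = 360/34.0 + 10.0×1.15 + 11 = 10.588 + 11.5 + 11 = 33.088 cmH2O.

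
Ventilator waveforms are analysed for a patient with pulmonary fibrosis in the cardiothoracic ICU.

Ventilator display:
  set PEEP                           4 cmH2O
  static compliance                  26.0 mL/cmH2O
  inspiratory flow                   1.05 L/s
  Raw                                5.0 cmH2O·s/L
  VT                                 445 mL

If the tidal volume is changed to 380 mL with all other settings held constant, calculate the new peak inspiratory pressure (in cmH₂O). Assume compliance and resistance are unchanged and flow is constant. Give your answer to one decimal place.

23.9

PIP = Vt/C + R·V̇ + PEEP (constant-flow equation of motion).
Only the elastic term changes: ΔPIP = ΔVt / C = (380 − 445) / 26.0 = -2.5 cmH2O.
Original PIP = 445/26.0 + 5.0×1.05 + 4 = 26.365 cmH2O; new PIP = 26.365 + (-2.5) = 23.865 cmH2O.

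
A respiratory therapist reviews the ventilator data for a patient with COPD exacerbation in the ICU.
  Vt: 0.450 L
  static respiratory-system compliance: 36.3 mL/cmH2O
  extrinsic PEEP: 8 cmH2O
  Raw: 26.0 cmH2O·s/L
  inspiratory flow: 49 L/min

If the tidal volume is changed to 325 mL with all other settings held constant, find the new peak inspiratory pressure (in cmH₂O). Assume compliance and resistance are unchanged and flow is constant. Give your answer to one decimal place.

Flow: 49 L/min ÷ 60 = 0.8167 L/s.
PIP = Vt/C + R·V̇ + PEEP (constant-flow equation of motion).
Only the elastic term changes: ΔPIP = ΔVt / C = (325 − 450) / 36.3 = -3.444 cmH2O.
Original PIP = 450/36.3 + 26.0×0.8167 + 8 = 41.631 cmH2O; new PIP = 41.631 + (-3.444) = 38.187 cmH2O.

38.2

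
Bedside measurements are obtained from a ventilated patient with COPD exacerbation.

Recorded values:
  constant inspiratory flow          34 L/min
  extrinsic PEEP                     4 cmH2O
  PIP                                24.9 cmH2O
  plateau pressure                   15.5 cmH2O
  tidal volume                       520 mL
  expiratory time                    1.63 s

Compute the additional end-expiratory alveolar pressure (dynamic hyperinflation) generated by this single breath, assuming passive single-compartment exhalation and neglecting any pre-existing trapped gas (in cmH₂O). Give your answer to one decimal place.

1.3

Flow: 34 L/min ÷ 60 = 0.5667 L/s.
R = (PIP − Pplat)/V̇ = (24.9 − 15.5) / 0.5667 = 9.4/0.5667 = 16.587 cmH2O·s/L.
C = Vt/(Pplat − PEEP) = 520.0 / (15.5 − 4) = 520.0/11.5 = 45.217 mL/cmH2O.
τ = R × C = 16.587 × 0.04522 L/cmH2O = 0.7501 s.
Fraction remaining = e^(−Te/τ) = e^(−1.63/0.7501) = 0.1138; trapped volume = 520.0 × 0.1138 = 59.176 mL.
Additional alveolar pressure from trapping ≈ V_trapped / C = 59.176 / 45.217 = 1.309 cmH2O.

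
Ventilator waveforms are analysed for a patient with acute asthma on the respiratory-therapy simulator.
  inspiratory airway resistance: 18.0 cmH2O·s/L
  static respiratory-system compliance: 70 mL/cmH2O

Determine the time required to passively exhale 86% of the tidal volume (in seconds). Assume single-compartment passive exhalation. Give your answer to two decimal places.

τ = R × C = 18.0 × 70 mL/cmH2O = 18.0 × 0.070 L/cmH2O = 1.26 s.
Exhaled fraction f = 1 − e^(−t/τ) → t = −τ·ln(1 − f) = −1.26·ln(0.14) = 2.477 s.

2.48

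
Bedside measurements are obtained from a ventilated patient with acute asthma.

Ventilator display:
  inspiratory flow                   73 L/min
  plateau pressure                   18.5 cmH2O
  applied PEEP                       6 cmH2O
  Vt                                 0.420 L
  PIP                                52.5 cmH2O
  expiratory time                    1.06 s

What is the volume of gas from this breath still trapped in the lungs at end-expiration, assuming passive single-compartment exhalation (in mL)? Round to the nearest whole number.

Flow: 73 L/min ÷ 60 = 1.2167 L/s.
R = (PIP − Pplat)/V̇ = (52.5 − 18.5) / 1.2167 = 34.0/1.2167 = 27.944 cmH2O·s/L.
C = Vt/(Pplat − PEEP) = 420.0 / (18.5 − 6) = 420.0/12.5 = 33.6 mL/cmH2O.
τ = R × C = 27.944 × 0.0336 L/cmH2O = 0.9389 s.
Fraction remaining = e^(−Te/τ) = e^(−1.06/0.9389) = 0.3234.
Trapped volume = 420.0 × 0.3234 = 135.83 mL.

136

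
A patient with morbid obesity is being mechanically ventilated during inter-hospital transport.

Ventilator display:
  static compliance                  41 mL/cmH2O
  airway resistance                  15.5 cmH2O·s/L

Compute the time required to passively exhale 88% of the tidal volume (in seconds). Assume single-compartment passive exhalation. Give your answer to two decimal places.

1.35

τ = R × C = 15.5 × 41 mL/cmH2O = 15.5 × 0.041 L/cmH2O = 0.6355 s.
Exhaled fraction f = 1 − e^(−t/τ) → t = −τ·ln(1 − f) = −0.6355·ln(0.12) = 1.347 s.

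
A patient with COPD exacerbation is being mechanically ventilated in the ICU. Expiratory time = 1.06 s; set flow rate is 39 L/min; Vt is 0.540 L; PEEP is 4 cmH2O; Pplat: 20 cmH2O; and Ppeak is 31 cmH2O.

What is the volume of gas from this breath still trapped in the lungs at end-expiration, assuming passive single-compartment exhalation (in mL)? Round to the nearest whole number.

Flow: 39 L/min ÷ 60 = 0.65 L/s.
R = (PIP − Pplat)/V̇ = (31 − 20) / 0.65 = 11.0/0.65 = 16.923 cmH2O·s/L.
C = Vt/(Pplat − PEEP) = 540.0 / (20 − 4) = 540.0/16.0 = 33.75 mL/cmH2O.
τ = R × C = 16.923 × 0.03375 L/cmH2O = 0.5712 s.
Fraction remaining = e^(−Te/τ) = e^(−1.06/0.5712) = 0.1563.
Trapped volume = 540.0 × 0.1563 = 84.402 mL.

84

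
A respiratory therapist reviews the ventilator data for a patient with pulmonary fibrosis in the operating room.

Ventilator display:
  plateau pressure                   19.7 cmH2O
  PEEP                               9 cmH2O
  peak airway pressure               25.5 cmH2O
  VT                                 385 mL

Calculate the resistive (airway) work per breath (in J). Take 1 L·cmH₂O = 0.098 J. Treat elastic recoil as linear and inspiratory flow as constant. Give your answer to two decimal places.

0.22

With constant inspiratory flow the resistive pressure is constant at PIP − Pplat = 25.5 − 19.7 = 5.8 cmH2O, so resistive work = 5.8 × 0.385 = 2.233 L·cmH2O.
× 0.098 J/(L·cmH2O) → 0.2188 J.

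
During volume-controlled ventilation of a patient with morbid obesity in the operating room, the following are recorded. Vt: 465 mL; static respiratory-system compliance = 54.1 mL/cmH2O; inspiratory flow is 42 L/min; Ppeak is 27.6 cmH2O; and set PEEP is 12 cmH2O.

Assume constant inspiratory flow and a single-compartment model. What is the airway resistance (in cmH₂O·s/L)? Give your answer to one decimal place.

Flow: 42 L/min ÷ 60 = 0.7 L/s.
Equation of motion (constant flow): PIP = Vt/C + R·V̇ + PEEP.
R·V̇ = PIP − Vt/C − PEEP = 27.6 − 465/54.1 − 12 = 27.6 − 8.595 − 12 = 7.005 cmH2O.
R = 7.005 / 0.7 = 10.007 cmH2O·s/L.

10.0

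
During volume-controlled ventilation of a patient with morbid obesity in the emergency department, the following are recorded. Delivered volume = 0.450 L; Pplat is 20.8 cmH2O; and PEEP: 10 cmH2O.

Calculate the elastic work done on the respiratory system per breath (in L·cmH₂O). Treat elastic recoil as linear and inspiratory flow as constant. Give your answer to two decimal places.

Elastic work ≈ ½ × (Pplat − PEEP) × Vt = 0.5 × (20.8 − 10) × 0.450 L = 0.5 × 10.8 × 0.450 = 2.43 L·cmH2O.

2.43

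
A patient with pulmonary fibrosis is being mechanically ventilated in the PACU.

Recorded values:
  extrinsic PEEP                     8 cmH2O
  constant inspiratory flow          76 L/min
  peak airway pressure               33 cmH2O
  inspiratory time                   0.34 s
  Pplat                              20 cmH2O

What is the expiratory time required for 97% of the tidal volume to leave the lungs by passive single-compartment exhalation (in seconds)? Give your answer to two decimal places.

Flow: 76 L/min ÷ 60 = 1.2667 L/s.
Vt = flow × Ti = 1.2667 L/s × 0.34 s × 1000 mL/L = 430.68 mL.
R = (PIP − Pplat)/V̇ = (33 − 20) / 1.2667 = 13.0/1.2667 = 10.263 cmH2O·s/L.
C = Vt/(Pplat − PEEP) = 430.68 / (20 − 8) = 430.68/12.0 = 35.89 mL/cmH2O.
τ = R × C = 10.263 × 0.03589 L/cmH2O = 0.3683 s.
t = −τ·ln(1 − 0.97) = −0.3683·ln(0.03) = 1.291 s.

1.29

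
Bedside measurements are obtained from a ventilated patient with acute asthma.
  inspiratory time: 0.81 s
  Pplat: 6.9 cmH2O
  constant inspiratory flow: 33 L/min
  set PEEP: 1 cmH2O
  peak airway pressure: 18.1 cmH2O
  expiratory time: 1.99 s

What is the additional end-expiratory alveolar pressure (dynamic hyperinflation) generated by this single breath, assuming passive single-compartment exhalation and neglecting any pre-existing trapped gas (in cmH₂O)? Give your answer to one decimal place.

1.6

Flow: 33 L/min ÷ 60 = 0.55 L/s.
Vt = flow × Ti = 0.55 L/s × 0.81 s × 1000 mL/L = 445.5 mL.
R = (PIP − Pplat)/V̇ = (18.1 − 6.9) / 0.55 = 11.2/0.55 = 20.364 cmH2O·s/L.
C = Vt/(Pplat − PEEP) = 445.5 / (6.9 − 1) = 445.5/5.9 = 75.508 mL/cmH2O.
τ = R × C = 20.364 × 0.07551 L/cmH2O = 1.538 s.
Fraction remaining = e^(−Te/τ) = e^(−1.99/1.538) = 0.2742; trapped volume = 445.5 × 0.2742 = 122.16 mL.
Additional alveolar pressure from trapping ≈ V_trapped / C = 122.16 / 75.508 = 1.618 cmH2O.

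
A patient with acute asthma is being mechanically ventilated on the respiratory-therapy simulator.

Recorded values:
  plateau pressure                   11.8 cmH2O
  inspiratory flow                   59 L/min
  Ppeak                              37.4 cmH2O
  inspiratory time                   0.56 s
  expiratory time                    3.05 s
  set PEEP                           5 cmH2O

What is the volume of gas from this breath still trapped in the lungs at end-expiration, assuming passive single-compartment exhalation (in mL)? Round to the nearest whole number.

Flow: 59 L/min ÷ 60 = 0.9833 L/s.
Vt = flow × Ti = 0.9833 L/s × 0.56 s × 1000 mL/L = 550.65 mL.
R = (PIP − Pplat)/V̇ = (37.4 − 11.8) / 0.9833 = 25.6/0.9833 = 26.035 cmH2O·s/L.
C = Vt/(Pplat − PEEP) = 550.65 / (11.8 − 5) = 550.65/6.8 = 80.978 mL/cmH2O.
τ = R × C = 26.035 × 0.08098 L/cmH2O = 2.108 s.
Fraction remaining = e^(−Te/τ) = e^(−3.05/2.108) = 0.2353.
Trapped volume = 550.65 × 0.2353 = 129.57 mL.

130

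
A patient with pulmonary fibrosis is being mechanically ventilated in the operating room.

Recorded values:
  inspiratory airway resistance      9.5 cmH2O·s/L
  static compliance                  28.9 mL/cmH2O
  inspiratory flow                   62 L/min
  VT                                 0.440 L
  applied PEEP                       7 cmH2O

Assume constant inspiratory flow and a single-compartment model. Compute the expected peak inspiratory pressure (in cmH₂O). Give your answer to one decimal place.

Flow: 62 L/min ÷ 60 = 1.0333 L/s.
Equation of motion (constant flow): PIP = Vt/C + R·V̇ + PEEP.
PIP = 440/28.9 + 9.5×1.0333 + 7 = 15.225 + 9.816 + 7 = 32.041 cmH2O.

32.0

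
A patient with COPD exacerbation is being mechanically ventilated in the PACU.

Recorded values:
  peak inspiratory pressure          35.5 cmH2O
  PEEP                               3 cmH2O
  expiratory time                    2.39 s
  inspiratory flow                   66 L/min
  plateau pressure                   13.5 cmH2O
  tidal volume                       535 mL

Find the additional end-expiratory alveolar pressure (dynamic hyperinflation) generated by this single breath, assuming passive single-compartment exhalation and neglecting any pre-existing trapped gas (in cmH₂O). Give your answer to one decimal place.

1.0

Flow: 66 L/min ÷ 60 = 1.1 L/s.
R = (PIP − Pplat)/V̇ = (35.5 − 13.5) / 1.1 = 22.0/1.1 = 20.0 cmH2O·s/L.
C = Vt/(Pplat − PEEP) = 535.0 / (13.5 − 3) = 535.0/10.5 = 50.952 mL/cmH2O.
τ = R × C = 20.0 × 0.05095 L/cmH2O = 1.019 s.
Fraction remaining = e^(−Te/τ) = e^(−2.39/1.019) = 0.09581; trapped volume = 535.0 × 0.09581 = 51.258 mL.
Additional alveolar pressure from trapping ≈ V_trapped / C = 51.258 / 50.952 = 1.006 cmH2O.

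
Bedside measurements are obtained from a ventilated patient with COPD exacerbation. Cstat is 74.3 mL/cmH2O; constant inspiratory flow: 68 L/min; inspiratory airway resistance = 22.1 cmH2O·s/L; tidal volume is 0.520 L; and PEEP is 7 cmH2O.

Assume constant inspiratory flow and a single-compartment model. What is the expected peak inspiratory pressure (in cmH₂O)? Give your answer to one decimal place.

Flow: 68 L/min ÷ 60 = 1.1333 L/s.
Equation of motion (constant flow): PIP = Vt/C + R·V̇ + PEEP.
PIP = 520/74.3 + 22.1×1.1333 + 7 = 6.999 + 25.046 + 7 = 39.045 cmH2O.

39.0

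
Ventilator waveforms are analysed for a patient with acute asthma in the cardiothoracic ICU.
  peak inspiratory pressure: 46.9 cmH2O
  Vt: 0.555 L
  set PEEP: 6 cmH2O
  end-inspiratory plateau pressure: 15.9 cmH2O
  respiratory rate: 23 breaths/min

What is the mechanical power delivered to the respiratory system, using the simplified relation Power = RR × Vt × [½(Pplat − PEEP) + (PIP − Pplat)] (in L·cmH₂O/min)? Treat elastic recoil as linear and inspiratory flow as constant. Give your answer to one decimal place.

458.9

Per-breath work = Vt × [½(Pplat−PEEP) + (PIP−Pplat)] = 0.555 × [0.5×9.9 + 31.0] = 0.555 × 35.95 = 19.952 L·cmH2O.
Power = 23 × 19.952 = 458.9 L·cmH2O/min.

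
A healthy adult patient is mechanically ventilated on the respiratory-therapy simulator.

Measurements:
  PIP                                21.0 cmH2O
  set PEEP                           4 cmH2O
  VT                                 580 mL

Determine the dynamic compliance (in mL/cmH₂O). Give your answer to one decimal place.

34.1

Dynamic compliance = Vt / (PIP − PEEP) = 580 / (21.0 − 4) = 580 / 17.0 = 34.118 mL/cmH2O.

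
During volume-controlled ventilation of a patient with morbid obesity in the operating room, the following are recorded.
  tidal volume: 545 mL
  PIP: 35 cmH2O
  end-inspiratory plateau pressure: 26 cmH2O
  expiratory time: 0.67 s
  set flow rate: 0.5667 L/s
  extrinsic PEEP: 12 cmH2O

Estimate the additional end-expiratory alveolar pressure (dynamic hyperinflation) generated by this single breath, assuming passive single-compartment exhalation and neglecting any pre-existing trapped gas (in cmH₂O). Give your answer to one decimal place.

R = (PIP − Pplat)/V̇ = (35 − 26) / 0.5667 = 9.0/0.5667 = 15.881 cmH2O·s/L.
C = Vt/(Pplat − PEEP) = 545.0 / (26 − 12) = 545.0/14.0 = 38.929 mL/cmH2O.
τ = R × C = 15.881 × 0.03893 L/cmH2O = 0.6182 s.
Fraction remaining = e^(−Te/τ) = e^(−0.67/0.6182) = 0.3383; trapped volume = 545.0 × 0.3383 = 184.37 mL.
Additional alveolar pressure from trapping ≈ V_trapped / C = 184.37 / 38.929 = 4.736 cmH2O.

4.7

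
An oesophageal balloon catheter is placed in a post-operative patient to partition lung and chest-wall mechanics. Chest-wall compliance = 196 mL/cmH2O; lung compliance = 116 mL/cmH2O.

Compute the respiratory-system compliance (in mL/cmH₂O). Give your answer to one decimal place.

Lung and chest wall are elastances in series: 1/Crs = 1/CL + 1/Ccw.
1/Crs = 1/116 + 1/196 = 0.01372.
Crs = 72.886 mL/cmH2O.

72.9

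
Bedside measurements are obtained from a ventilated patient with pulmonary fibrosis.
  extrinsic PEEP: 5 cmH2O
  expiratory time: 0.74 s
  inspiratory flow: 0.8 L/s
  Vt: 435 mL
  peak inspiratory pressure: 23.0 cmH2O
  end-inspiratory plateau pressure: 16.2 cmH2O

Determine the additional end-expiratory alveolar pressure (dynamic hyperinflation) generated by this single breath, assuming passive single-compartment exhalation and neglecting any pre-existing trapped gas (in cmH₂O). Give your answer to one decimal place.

1.2

R = (PIP − Pplat)/V̇ = (23.0 − 16.2) / 0.8 = 6.8/0.8 = 8.5 cmH2O·s/L.
C = Vt/(Pplat − PEEP) = 435.0 / (16.2 − 5) = 435.0/11.2 = 38.839 mL/cmH2O.
τ = R × C = 8.5 × 0.03884 L/cmH2O = 0.3301 s.
Fraction remaining = e^(−Te/τ) = e^(−0.74/0.3301) = 0.1063; trapped volume = 435.0 × 0.1063 = 46.241 mL.
Additional alveolar pressure from trapping ≈ V_trapped / C = 46.241 / 38.839 = 1.191 cmH2O.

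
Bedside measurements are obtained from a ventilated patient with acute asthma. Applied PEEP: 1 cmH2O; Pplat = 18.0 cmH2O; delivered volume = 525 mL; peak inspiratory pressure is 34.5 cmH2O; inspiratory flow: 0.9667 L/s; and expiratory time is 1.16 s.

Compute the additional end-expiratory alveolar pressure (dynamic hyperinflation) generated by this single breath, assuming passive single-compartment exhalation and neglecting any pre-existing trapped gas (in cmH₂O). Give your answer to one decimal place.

1.9

R = (PIP − Pplat)/V̇ = (34.5 − 18.0) / 0.9667 = 16.5/0.9667 = 17.068 cmH2O·s/L.
C = Vt/(Pplat − PEEP) = 525.0 / (18.0 − 1) = 525.0/17.0 = 30.882 mL/cmH2O.
τ = R × C = 17.068 × 0.03088 L/cmH2O = 0.5271 s.
Fraction remaining = e^(−Te/τ) = e^(−1.16/0.5271) = 0.1107; trapped volume = 525.0 × 0.1107 = 58.118 mL.
Additional alveolar pressure from trapping ≈ V_trapped / C = 58.118 / 30.882 = 1.882 cmH2O.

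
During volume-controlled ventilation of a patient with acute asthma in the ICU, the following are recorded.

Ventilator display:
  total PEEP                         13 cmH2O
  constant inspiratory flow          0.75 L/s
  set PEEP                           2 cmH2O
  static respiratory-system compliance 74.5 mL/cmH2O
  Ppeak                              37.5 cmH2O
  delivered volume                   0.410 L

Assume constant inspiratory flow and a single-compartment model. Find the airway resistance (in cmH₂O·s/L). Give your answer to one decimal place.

Total PEEP = 13 cmH2O (set 2 + intrinsic 11); this is the baseline alveolar pressure.
Equation of motion (constant flow): PIP = Vt/C + R·V̇ + PEEP.
R·V̇ = PIP − Vt/C − PEEP = 37.5 − 410/74.5 − 13 = 37.5 − 5.503 − 13 = 18.997 cmH2O.
R = 18.997 / 0.75 = 25.329 cmH2O·s/L.

25.3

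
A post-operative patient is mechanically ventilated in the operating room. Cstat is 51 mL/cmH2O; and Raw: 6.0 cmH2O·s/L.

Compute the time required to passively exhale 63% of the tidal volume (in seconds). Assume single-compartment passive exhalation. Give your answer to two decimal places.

τ = R × C = 6.0 × 51 mL/cmH2O = 6.0 × 0.051 L/cmH2O = 0.306 s.
Exhaled fraction f = 1 − e^(−t/τ) → t = −τ·ln(1 − f) = −0.306·ln(0.37) = 0.3042 s.

0.30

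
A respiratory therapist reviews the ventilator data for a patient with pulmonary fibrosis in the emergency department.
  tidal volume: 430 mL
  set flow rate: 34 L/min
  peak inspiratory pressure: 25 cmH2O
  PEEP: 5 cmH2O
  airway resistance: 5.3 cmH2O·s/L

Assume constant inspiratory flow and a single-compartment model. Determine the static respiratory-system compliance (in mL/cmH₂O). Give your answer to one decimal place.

Flow: 34 L/min ÷ 60 = 0.5667 L/s.
Equation of motion (constant flow): PIP = Vt/C + R·V̇ + PEEP.
Vt/C = PIP − R·V̇ − PEEP = 25 − 5.3×0.5667 − 5 = 25 − 3.004 − 5 = 16.996 cmH2O.
C = Vt / 16.996 = 430 / 16.996 = 25.3 mL/cmH2O.

25.3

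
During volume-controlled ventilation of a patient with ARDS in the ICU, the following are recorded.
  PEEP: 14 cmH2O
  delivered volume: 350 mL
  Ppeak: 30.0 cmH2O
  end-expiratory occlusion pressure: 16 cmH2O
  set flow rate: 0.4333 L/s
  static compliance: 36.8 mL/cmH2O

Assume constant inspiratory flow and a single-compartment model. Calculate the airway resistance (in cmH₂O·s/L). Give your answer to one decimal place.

10.4

Total PEEP = 16 cmH2O (set 14 + intrinsic 2); this is the baseline alveolar pressure.
Equation of motion (constant flow): PIP = Vt/C + R·V̇ + PEEP.
R·V̇ = PIP − Vt/C − PEEP = 30.0 − 350/36.8 − 16 = 30.0 − 9.511 − 16 = 4.489 cmH2O.
R = 4.489 / 0.4333 = 10.36 cmH2O·s/L.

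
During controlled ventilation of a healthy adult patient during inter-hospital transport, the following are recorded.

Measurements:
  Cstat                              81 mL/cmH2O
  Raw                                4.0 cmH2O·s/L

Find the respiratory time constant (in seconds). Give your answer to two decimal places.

0.32

τ = R × C = 4.0 × 81 mL/cmH2O = 4.0 × 0.081 L/cmH2O = 0.324 s.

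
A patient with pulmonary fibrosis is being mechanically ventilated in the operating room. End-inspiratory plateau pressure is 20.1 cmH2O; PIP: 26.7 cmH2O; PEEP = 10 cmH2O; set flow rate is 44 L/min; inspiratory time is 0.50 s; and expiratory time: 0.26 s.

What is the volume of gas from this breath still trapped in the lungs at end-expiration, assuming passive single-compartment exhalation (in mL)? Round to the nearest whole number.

Flow: 44 L/min ÷ 60 = 0.7333 L/s.
Vt = flow × Ti = 0.7333 L/s × 0.50 s × 1000 mL/L = 366.65 mL.
R = (PIP − Pplat)/V̇ = (26.7 − 20.1) / 0.7333 = 6.6/0.7333 = 9.0 cmH2O·s/L.
C = Vt/(Pplat − PEEP) = 366.65 / (20.1 − 10) = 366.65/10.1 = 36.302 mL/cmH2O.
τ = R × C = 9.0 × 0.0363 L/cmH2O = 0.3267 s.
Fraction remaining = e^(−Te/τ) = e^(−0.26/0.3267) = 0.4512.
Trapped volume = 366.65 × 0.4512 = 165.43 mL.

165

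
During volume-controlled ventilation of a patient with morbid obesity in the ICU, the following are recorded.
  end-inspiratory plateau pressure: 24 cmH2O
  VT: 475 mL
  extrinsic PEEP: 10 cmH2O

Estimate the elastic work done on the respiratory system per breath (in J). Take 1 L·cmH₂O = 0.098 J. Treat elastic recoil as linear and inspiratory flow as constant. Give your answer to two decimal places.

Elastic work ≈ ½ × (Pplat − PEEP) × Vt = 0.5 × (24 − 10) × 0.475 L = 0.5 × 14.0 × 0.475 = 3.325 L·cmH2O.
× 0.098 J/(L·cmH2O) → 0.3259 J.

0.33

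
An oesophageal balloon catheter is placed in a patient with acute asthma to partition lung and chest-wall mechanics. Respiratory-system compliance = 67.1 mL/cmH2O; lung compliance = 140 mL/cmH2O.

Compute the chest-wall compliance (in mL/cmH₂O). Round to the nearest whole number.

1/Ccw = 1/Crs − 1/CL.
1/Ccw = 1/67.1 − 1/140 = 0.00776.
Ccw = 128.87 mL/cmH2O.

129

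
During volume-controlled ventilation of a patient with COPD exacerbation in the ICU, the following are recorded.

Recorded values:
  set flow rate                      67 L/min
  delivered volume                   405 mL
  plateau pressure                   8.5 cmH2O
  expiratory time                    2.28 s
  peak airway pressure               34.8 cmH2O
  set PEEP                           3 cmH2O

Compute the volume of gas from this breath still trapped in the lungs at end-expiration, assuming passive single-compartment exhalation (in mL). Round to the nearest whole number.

Flow: 67 L/min ÷ 60 = 1.1167 L/s.
R = (PIP − Pplat)/V̇ = (34.8 − 8.5) / 1.1167 = 26.3/1.1167 = 23.552 cmH2O·s/L.
C = Vt/(Pplat − PEEP) = 405.0 / (8.5 − 3) = 405.0/5.5 = 73.636 mL/cmH2O.
τ = R × C = 23.552 × 0.07364 L/cmH2O = 1.734 s.
Fraction remaining = e^(−Te/τ) = e^(−2.28/1.734) = 0.2685.
Trapped volume = 405.0 × 0.2685 = 108.74 mL.

109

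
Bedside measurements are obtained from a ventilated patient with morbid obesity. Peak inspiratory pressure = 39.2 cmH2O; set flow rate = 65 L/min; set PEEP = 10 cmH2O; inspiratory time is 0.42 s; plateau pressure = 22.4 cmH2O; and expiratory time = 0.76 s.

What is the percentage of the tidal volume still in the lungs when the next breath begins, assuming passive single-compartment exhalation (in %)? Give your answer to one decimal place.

26.3

Flow: 65 L/min ÷ 60 = 1.0833 L/s.
Vt = flow × Ti = 1.0833 L/s × 0.42 s × 1000 mL/L = 454.99 mL.
R = (PIP − Pplat)/V̇ = (39.2 − 22.4) / 1.0833 = 16.8/1.0833 = 15.508 cmH2O·s/L.
C = Vt/(Pplat − PEEP) = 454.99 / (22.4 − 10) = 454.99/12.4 = 36.693 mL/cmH2O.
τ = R × C = 15.508 × 0.03669 L/cmH2O = 0.569 s.
Fraction remaining at end-expiration = e^(−Te/τ) = e^(−0.76/0.569) = 0.263 → 26.3%.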